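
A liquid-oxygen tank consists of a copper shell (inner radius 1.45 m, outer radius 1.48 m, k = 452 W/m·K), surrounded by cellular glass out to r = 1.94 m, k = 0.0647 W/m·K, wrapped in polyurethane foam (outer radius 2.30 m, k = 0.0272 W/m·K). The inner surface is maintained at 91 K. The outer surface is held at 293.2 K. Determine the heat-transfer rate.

Q = 467 W

Series thermal resistances, inner to outer:
  R_copper = (1/1.45 − 1/1.48)/(4πk) = 0.01398/(4π·452) = 2.461×10^-6 K/W
  R_cellular glass = (1/1.48 − 1/1.94)/(4πk) = 0.1602/(4π·0.0647) = 0.1971 K/W
  R_polyurethane foam = (1/1.94 − 1/2.30)/(4πk) = 0.08068/(4π·0.0272) = 0.2360 K/W
ΣR = 2.461×10^-6 + 0.1971 + 0.2360 = 0.4331 K/W
Q = ΔT/ΣR = (91 K − 293.2 K)/0.4331 = -467 W
(Negative Q ⇒ heat flows inward; heat gain = 467 W.)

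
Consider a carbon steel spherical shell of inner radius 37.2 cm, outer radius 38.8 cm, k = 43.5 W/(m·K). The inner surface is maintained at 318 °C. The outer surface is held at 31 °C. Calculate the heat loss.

Q = 4πk·ΔT/(1/r₁ − 1/r₂) = 4π × 43.5 × 287 / (1/0.372 − 1/0.388) = 1.42×10^6 W

Q = 1420 kW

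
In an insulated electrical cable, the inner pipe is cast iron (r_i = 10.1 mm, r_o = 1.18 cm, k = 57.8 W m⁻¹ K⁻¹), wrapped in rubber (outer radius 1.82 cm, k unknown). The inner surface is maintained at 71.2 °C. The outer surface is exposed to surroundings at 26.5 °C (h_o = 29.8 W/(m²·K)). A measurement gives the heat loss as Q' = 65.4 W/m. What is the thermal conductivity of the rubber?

ΣR = ΔT/Q' = |71.2 − 26.5|/65.4 = 0.6835 m·K/W
Known resistances:
  R'_cast iron = ln(0.0118/0.0101)/(2πk) = 0.1556/(2π·57.8) = 4.284×10^-4 m·K/W
  R'_conv,out = 1/(2πr h) = 1/(2π·0.0182·29.8) = 0.2934 m·K/W
R_rubber = ΣR − ΣR_known = 0.6835 − 0.2938 = 0.3897 m·K/W
ln(r₂/r₁)/(2πk) = 0.3897 ⇒ k = 0.4333/(2π·0.3897) = 0.177 W/m·K

k = 0.177 W/m·K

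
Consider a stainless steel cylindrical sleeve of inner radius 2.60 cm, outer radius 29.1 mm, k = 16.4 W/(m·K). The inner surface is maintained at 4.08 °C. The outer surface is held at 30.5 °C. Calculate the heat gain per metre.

Q' = 2πk·ΔT/ln(r₂/r₁) = 2π × 16.4 × 26.42 / ln(0.0291/0.0260) = 24200 W/m

Q' = 24200 W/m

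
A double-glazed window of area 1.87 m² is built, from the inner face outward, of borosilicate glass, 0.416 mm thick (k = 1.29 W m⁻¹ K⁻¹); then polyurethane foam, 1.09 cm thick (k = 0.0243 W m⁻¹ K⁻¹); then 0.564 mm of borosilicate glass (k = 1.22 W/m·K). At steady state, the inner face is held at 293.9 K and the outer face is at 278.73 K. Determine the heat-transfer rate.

Q = 63.1 W

Series thermal resistances, inner to outer:
  R_borosilicate glass = L/(kA) = 4.16×10^-4/(1.29·1.87) = 1.724×10^-4 K/W
  R_polyurethane foam = L/(kA) = 0.0109/(0.0243·1.87) = 0.2399 K/W
  R_borosilicate glass = L/(kA) = 5.64×10^-4/(1.22·1.87) = 2.472×10^-4 K/W
ΣR = 1.724×10^-4 + 0.2399 + 2.472×10^-4 = 0.2403 K/W
Q = ΔT/ΣR = (293.9 K − 278.73 K)/0.2403 = 63.1 W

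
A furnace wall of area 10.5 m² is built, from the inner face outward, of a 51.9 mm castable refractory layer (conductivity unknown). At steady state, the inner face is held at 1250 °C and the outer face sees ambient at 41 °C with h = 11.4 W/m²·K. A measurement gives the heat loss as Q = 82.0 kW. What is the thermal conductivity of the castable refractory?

k = 0.774 W/m·K

ΣR = ΔT/Q = |1250 − 41|/82000 = 0.01474 K/W
Known resistances:
  R_conv,out = 1/(hA) = 1/(11.4·10.5) = 0.008354 K/W
R_castable refractory = ΣR − ΣR_known = 0.01474 − 0.008354 = 0.006386 K/W
L/(kA) = 0.006386 ⇒ k = 0.0519/(0.006386·10.5) = 0.774 W/m·K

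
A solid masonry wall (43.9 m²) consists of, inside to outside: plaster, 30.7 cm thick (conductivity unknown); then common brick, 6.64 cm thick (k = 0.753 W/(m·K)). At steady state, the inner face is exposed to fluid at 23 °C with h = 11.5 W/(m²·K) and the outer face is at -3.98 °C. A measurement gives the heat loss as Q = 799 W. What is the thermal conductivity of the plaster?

ΣR = ΔT/Q = |23 − -3.98|/799 = 0.03377 K/W
Known resistances:
  R_conv,in = 1/(hA) = 1/(11.5·43.9) = 0.001981 K/W
  R_common brick = L/(kA) = 0.0664/(0.753·43.9) = 0.002009 K/W
R_plaster = ΣR − ΣR_known = 0.03377 − 0.003990 = 0.02978 K/W
L/(kA) = 0.02978 ⇒ k = 0.307/(0.02978·43.9) = 0.235 W/m·K

k = 0.235 W/m·K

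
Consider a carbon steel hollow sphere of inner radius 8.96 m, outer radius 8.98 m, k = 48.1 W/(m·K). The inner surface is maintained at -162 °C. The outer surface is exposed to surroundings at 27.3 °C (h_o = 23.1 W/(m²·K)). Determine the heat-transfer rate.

Q = 4.39×10^6 W

Resistance network (inner→outer):
  R_carbon steel = (1/8.96 − 1/8.98)/(4πk) = 2.486×10^-4/(4π·48.1) = 4.112×10^-7 K/W
  R_conv,out = 1/(4πr²h) = 1/(4π·8.98²·23.1) = 4.272×10^-5 K/W
ΣR = 4.112×10^-7 + 4.272×10^-5 = 4.313×10^-5 K/W
Q = ΔT/ΣR = (-162 °C − 27.3 °C)/4.313×10^-5 = -4.39×10^6 W
(Negative Q ⇒ heat flows inward; heat gain = 4.39×10^6 W.)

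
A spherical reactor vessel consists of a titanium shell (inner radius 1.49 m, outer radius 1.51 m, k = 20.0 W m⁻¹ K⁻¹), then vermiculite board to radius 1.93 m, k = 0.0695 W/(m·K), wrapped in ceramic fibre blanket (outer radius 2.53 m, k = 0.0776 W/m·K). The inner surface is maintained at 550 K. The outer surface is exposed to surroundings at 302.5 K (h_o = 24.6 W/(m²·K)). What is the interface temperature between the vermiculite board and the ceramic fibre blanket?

Treat each layer as a resistance in series:
  R_titanium = (1/1.49 − 1/1.51)/(4πk) = 0.008889/(4π·20.0) = 3.537×10^-5 K/W
  R_vermiculite board = (1/1.51 − 1/1.93)/(4πk) = 0.1441/(4π·0.0695) = 0.1650 K/W
  R_ceramic fibre blanket = (1/1.93 − 1/2.53)/(4πk) = 0.1229/(4π·0.0776) = 0.1260 K/W
  R_conv,out = 1/(4πr²h) = 1/(4π·2.53²·24.6) = 5.054×10^-4 K/W
ΣR = 3.537×10^-5 + 0.1650 + 0.1260 + 5.054×10^-4 = 0.2915 K/W
Q = ΔT/ΣR = (550 K − 302.5 K)/0.2915 = 849.1 W
From the inner boundary to the vermiculite board/ceramic fibre blanket interface, ΣR_partial = 0.1650 K/W.
T_interface = T_in − Q·ΣR_partial = 550 K − (849.1)(0.1650) = 410 K

T = 410 K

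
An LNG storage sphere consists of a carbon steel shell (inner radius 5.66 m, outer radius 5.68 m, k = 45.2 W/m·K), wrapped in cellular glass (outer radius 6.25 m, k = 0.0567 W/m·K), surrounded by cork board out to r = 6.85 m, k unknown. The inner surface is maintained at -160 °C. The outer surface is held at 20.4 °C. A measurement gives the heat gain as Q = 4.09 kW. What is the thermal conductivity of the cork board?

k = 0.0517 W/m·K

ΣR = ΔT/Q = |-160 − 20.4|/4090 = 0.04411 K/W
Known resistances:
  R_carbon steel = (1/5.66 − 1/5.68)/(4πk) = 6.221×10^-4/(4π·45.2) = 1.095×10^-6 K/W
  R_cellular glass = (1/5.68 − 1/6.25)/(4πk) = 0.01606/(4π·0.0567) = 0.02253 K/W
R_cork board = ΣR − ΣR_known = 0.04411 − 0.02253 = 0.02158 K/W
(1/r₁−1/r₂)/(4πk) = 0.02158 ⇒ k = 0.01401/(4π·0.02158) = 0.0517 W/m·K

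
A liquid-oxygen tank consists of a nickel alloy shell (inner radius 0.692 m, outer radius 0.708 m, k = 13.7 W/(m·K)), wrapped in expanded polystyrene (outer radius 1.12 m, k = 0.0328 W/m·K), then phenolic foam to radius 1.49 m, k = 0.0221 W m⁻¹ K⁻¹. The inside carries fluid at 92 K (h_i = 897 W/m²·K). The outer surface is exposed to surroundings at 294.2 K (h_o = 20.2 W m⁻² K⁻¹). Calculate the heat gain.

Q = 98.1 W

Resistance network (inner→outer):
  R_conv,in = 1/(4πr²h) = 1/(4π·0.692²·897) = 1.853×10^-4 K/W
  R_nickel alloy = (1/0.692 − 1/0.708)/(4πk) = 0.03266/(4π·13.7) = 1.897×10^-4 K/W
  R_expanded polystyrene = (1/0.708 − 1/1.12)/(4πk) = 0.5196/(4π·0.0328) = 1.261 K/W
  R_phenolic foam = (1/1.12 − 1/1.49)/(4πk) = 0.2217/(4π·0.0221) = 0.7984 K/W
  R_conv,out = 1/(4πr²h) = 1/(4π·1.49²·20.2) = 0.001774 K/W
ΣR = 1.853×10^-4 + 1.897×10^-4 + 1.261 + 0.7984 + 0.001774 = 2.062 K/W
Q = ΔT/ΣR = (92 K − 294.2 K)/2.062 = -98.1 W
(Negative Q ⇒ heat flows inward; heat gain = 98.1 W.)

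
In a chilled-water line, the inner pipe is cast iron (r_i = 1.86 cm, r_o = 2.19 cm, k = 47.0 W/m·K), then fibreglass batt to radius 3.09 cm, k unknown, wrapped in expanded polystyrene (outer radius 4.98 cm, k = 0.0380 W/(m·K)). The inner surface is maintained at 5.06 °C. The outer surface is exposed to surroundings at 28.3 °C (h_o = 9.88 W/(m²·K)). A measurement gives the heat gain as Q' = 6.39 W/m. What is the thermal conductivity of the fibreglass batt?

ΣR = ΔT/Q' = |5.06 − 28.3|/6.39 = 3.637 m·K/W
Known resistances:
  R'_cast iron = ln(0.0219/0.0186)/(2πk) = 0.1633/(2π·47.0) = 5.531×10^-4 m·K/W
  R'_expanded polystyrene = ln(0.0498/0.0309)/(2πk) = 0.4773/(2π·0.0380) = 1.999 m·K/W
  R'_conv,out = 1/(2πr h) = 1/(2π·0.0498·9.88) = 0.3235 m·K/W
R_fibreglass batt = ΣR − ΣR_known = 3.637 − 2.323 = 1.314 m·K/W
ln(r₂/r₁)/(2πk) = 1.314 ⇒ k = 0.3443/(2π·1.314) = 0.0417 W/m·K

k = 0.0417 W/m·K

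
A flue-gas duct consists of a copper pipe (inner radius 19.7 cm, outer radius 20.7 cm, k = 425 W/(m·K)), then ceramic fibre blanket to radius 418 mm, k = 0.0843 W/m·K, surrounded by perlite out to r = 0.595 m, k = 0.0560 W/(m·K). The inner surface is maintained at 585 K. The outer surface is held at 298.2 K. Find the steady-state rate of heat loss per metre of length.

Q' = 123 W/m

Resistance network (inner→outer):
  R'_copper = ln(0.207/0.197)/(2πk) = 0.04952/(2π·425) = 1.854×10^-5 m·K/W
  R'_ceramic fibre blanket = ln(0.418/0.207)/(2πk) = 0.7028/(2π·0.0843) = 1.327 m·K/W
  R'_perlite = ln(0.595/0.418)/(2πk) = 0.3531/(2π·0.0560) = 1.003 m·K/W
ΣR = 1.854×10^-5 + 1.327 + 1.003 = 2.330 m·K/W
Q' = ΔT/ΣR = (585 K − 298.2 K)/2.330 = 123 W/m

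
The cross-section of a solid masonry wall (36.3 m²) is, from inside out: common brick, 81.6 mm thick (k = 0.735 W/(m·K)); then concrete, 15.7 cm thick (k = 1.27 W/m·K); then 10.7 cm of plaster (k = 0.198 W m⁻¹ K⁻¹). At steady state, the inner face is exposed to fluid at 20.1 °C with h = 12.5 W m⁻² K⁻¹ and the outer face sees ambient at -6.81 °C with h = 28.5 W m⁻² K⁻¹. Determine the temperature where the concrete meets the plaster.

Series thermal resistances, inner to outer:
  R_conv,in = 1/(hA) = 1/(12.5·36.3) = 0.002204 K/W
  R_common brick = L/(kA) = 0.0816/(0.735·36.3) = 0.003058 K/W
  R_concrete = L/(kA) = 0.157/(1.27·36.3) = 0.003406 K/W
  R_plaster = L/(kA) = 0.107/(0.198·36.3) = 0.01489 K/W
  R_conv,out = 1/(hA) = 1/(28.5·36.3) = 9.666×10^-4 K/W
ΣR = 0.002204 + 0.003058 + 0.003406 + 0.01489 + 9.666×10^-4 = 0.02452 K/W
Q = ΔT/ΣR = (20.1 °C − -6.81 °C)/0.02452 = 1097 W
From the inner boundary to the concrete/plaster interface, ΣR_partial = 0.008668 K/W.
T_interface = T_in − Q·ΣR_partial = 20.1 °C − (1097)(0.008668) = 10.6 °C

T = 10.6 °C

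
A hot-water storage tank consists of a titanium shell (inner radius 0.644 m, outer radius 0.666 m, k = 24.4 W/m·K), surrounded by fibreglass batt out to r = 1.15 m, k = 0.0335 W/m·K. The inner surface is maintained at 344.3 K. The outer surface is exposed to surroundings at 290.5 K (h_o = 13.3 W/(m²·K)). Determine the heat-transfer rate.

Resistance network (inner→outer):
  R_titanium = (1/0.644 − 1/0.666)/(4πk) = 0.05129/(4π·24.4) = 1.673×10^-4 K/W
  R_fibreglass batt = (1/0.666 − 1/1.15)/(4πk) = 0.6319/(4π·0.0335) = 1.501 K/W
  R_conv,out = 1/(4πr²h) = 1/(4π·1.15²·13.3) = 0.004524 K/W
ΣR = 1.673×10^-4 + 1.501 + 0.004524 = 1.506 K/W
Q = ΔT/ΣR = (344.3 K − 290.5 K)/1.506 = 35.7 W

Q = 35.7 W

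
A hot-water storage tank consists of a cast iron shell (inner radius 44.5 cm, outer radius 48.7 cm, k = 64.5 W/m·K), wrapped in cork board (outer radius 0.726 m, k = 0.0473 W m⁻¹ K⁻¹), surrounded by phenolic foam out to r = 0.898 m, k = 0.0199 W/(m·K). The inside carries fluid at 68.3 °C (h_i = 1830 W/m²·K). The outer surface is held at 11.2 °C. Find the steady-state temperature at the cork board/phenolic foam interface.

Resistance network (inner→outer):
  R_conv,in = 1/(4πr²h) = 1/(4π·0.445²·1830) = 2.196×10^-4 K/W
  R_cast iron = (1/0.445 − 1/0.487)/(4πk) = 0.1938/(4π·64.5) = 2.391×10^-4 K/W
  R_cork board = (1/0.487 − 1/0.726)/(4πk) = 0.6760/(4π·0.0473) = 1.137 K/W
  R_phenolic foam = (1/0.726 − 1/0.898)/(4πk) = 0.2638/(4π·0.0199) = 1.055 K/W
ΣR = 2.196×10^-4 + 2.391×10^-4 + 1.137 + 1.055 = 2.192 K/W
Q = ΔT/ΣR = (68.3 °C − 11.2 °C)/2.192 = 26.05 W
From the inner boundary to the cork board/phenolic foam interface, ΣR_partial = 1.137 K/W.
T_interface = T_in − Q·ΣR_partial = 68.3 °C − (26.05)(1.137) = 38.7 °C

T = 38.7 °C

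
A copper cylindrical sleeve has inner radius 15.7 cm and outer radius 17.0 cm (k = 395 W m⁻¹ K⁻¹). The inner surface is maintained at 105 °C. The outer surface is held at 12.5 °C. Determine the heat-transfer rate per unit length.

Q' = 2890 kW/m

Q' = 2πk·ΔT/ln(r₂/r₁) = 2π × 395 × 92.5 / ln(0.170/0.157) = 2.89×10^6 W/m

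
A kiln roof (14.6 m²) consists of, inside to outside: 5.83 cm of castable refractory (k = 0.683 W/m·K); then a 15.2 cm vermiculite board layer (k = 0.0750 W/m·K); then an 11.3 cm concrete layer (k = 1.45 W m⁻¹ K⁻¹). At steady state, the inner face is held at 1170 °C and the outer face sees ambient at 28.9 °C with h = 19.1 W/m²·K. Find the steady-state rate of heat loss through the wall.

Q = 7430 W

Series thermal resistances, inner to outer:
  R_castable refractory = L/(kA) = 0.0583/(0.683·14.6) = 0.005846 K/W
  R_vermiculite board = L/(kA) = 0.152/(0.0750·14.6) = 0.1388 K/W
  R_concrete = L/(kA) = 0.113/(1.45·14.6) = 0.005338 K/W
  R_conv,out = 1/(hA) = 1/(19.1·14.6) = 0.003586 K/W
ΣR = 0.005846 + 0.1388 + 0.005338 + 0.003586 = 0.1536 K/W
Q = ΔT/ΣR = (1170 °C − 28.9 °C)/0.1536 = 7430 W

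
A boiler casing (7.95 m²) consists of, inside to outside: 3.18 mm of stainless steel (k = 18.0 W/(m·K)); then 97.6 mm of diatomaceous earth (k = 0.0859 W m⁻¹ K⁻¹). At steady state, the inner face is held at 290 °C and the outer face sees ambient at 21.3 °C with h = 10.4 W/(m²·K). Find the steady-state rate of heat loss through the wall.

Q = 1730 W

Treat each layer as a resistance in series:
  R_stainless steel = L/(kA) = 0.00318/(18.0·7.95) = 2.222×10^-5 K/W
  R_diatomaceous earth = L/(kA) = 0.0976/(0.0859·7.95) = 0.1429 K/W
  R_conv,out = 1/(hA) = 1/(10.4·7.95) = 0.01209 K/W
ΣR = 2.222×10^-5 + 0.1429 + 0.01209 = 0.1550 K/W
Q = ΔT/ΣR = (290 °C − 21.3 °C)/0.1550 = 1730 W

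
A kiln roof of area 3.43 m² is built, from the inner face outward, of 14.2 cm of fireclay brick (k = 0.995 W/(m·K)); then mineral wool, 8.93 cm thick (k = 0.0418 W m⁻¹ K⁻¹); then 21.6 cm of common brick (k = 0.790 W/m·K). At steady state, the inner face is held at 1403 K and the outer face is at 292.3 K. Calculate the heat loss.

Resistance network (inner→outer):
  R_fireclay brick = L/(kA) = 0.142/(0.995·3.43) = 0.04161 K/W
  R_mineral wool = L/(kA) = 0.0893/(0.0418·3.43) = 0.6228 K/W
  R_common brick = L/(kA) = 0.216/(0.790·3.43) = 0.07971 K/W
ΣR = 0.04161 + 0.6228 + 0.07971 = 0.7441 K/W
Q = ΔT/ΣR = (1403 K − 292.3 K)/0.7441 = 1490 W

Q = 1490 W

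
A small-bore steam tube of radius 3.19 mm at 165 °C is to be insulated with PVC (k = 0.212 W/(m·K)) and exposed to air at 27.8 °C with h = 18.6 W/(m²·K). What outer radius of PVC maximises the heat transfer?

For a cylinder, r_cr = k_ins/h = 0.212/18.6 = 0.0114 m = 1.14 cm

r_cr = 1.14 cm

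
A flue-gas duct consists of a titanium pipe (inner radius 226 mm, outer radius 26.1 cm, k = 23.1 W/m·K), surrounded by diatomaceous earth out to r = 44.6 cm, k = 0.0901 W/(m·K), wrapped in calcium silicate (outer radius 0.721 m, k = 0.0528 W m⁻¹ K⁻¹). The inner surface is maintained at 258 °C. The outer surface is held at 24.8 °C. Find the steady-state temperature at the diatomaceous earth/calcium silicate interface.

Resistance network (inner→outer):
  R'_titanium = ln(0.261/0.226)/(2πk) = 0.1440/(2π·23.1) = 9.920×10^-4 m·K/W
  R'_diatomaceous earth = ln(0.446/0.261)/(2πk) = 0.5358/(2π·0.0901) = 0.9464 m·K/W
  R'_calcium silicate = ln(0.721/0.446)/(2πk) = 0.4803/(2π·0.0528) = 1.448 m·K/W
ΣR = 9.920×10^-4 + 0.9464 + 1.448 = 2.395 m·K/W
Q' = ΔT/ΣR = (258 °C − 24.8 °C)/2.395 = 97.37 W/m
From the inner boundary to the diatomaceous earth/calcium silicate interface, ΣR_partial = 0.9474 m·K/W.
T_interface = T_in − Q'·ΣR_partial = 258 °C − (97.37)(0.9474) = 166 °C

T = 166 °C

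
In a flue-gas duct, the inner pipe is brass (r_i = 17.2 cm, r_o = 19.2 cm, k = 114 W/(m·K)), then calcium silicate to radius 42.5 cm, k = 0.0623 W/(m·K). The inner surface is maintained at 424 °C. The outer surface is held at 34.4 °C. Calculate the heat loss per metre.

Q' = 192 W/m

Series thermal resistances, inner to outer:
  R'_brass = ln(0.192/0.172)/(2πk) = 0.1100/(2π·114) = 1.536×10^-4 m·K/W
  R'_calcium silicate = ln(0.425/0.192)/(2πk) = 0.7946/(2π·0.0623) = 2.030 m·K/W
ΣR = 1.536×10^-4 + 2.030 = 2.030 m·K/W
Q' = ΔT/ΣR = (424 °C − 34.4 °C)/2.030 = 192 W/m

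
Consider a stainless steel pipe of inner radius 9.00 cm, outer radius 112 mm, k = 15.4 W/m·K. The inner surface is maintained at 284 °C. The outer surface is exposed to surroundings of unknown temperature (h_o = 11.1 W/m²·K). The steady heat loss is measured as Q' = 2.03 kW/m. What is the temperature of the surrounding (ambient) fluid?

Series resistances:
  R'_stainless steel = ln(0.112/0.0900)/(2πk) = 0.2187/(2π·15.4) = 0.002260 m·K/W
  R'_conv,out = 1/(2πr h) = 1/(2π·0.112·11.1) = 0.1280 m·K/W
ΣR = 0.1303 m·K/W
ΔT = Q'·ΣR = 2030 × 0.1303 = 264.5 K
Heat flows outward, so T_out = T_in − ΔT = 284 − 264.5 = 19.5 °C

T_out = 19.5 °C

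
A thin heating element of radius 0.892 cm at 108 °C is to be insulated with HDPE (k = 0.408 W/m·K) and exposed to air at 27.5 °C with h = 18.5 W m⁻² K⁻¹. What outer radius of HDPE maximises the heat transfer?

For a cylinder, r_cr = k_ins/h = 0.408/18.5 = 0.0221 m = 2.21 cm

r_cr = 2.21 cm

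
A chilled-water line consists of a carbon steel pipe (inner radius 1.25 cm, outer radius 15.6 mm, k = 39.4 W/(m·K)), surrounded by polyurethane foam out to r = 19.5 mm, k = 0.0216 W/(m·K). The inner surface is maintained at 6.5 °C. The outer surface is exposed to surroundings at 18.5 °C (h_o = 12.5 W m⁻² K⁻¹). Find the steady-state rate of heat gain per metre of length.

Q' = 5.22 W/m

Series thermal resistances, inner to outer:
  R'_carbon steel = ln(0.0156/0.0125)/(2πk) = 0.2215/(2π·39.4) = 8.949×10^-4 m·K/W
  R'_polyurethane foam = ln(0.0195/0.0156)/(2πk) = 0.2231/(2π·0.0216) = 1.644 m·K/W
  R'_conv,out = 1/(2πr h) = 1/(2π·0.0195·12.5) = 0.6529 m·K/W
ΣR = 8.949×10^-4 + 1.644 + 0.6529 = 2.298 m·K/W
Q' = ΔT/ΣR = (6.5 °C − 18.5 °C)/2.298 = -5.22 W/m
(Negative Q' ⇒ heat flows inward; heat gain = 5.22 W/m.)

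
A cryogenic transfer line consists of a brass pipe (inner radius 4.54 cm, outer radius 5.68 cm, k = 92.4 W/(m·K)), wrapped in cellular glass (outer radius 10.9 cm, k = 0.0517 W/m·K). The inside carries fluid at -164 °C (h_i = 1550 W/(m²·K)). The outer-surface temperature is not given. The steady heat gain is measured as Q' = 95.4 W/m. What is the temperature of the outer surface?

Series resistances:
  R'_conv,in = 1/(2πr h) = 1/(2π·0.0454·1550) = 0.002262 m·K/W
  R'_brass = ln(0.0568/0.0454)/(2πk) = 0.2240/(2π·92.4) = 3.859×10^-4 m·K/W
  R'_cellular glass = ln(0.109/0.0568)/(2πk) = 0.6518/(2π·0.0517) = 2.007 m·K/W
ΣR = 2.009 m·K/W
ΔT = Q'·ΣR = 95.4 × 2.009 = 191.7 K
Heat flows inward, so T_out = T_in + ΔT = -164 + 191.7 = 27.7 °C

T_out = 27.7 °C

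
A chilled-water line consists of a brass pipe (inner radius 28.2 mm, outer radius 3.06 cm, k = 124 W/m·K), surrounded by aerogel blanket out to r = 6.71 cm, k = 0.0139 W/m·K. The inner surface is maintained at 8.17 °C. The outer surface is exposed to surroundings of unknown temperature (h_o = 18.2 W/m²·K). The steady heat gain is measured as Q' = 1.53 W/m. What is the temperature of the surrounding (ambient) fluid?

T_out = 22.1 °C

Sum the resistances:
  R'_brass = ln(0.0306/0.0282)/(2πk) = 0.08168/(2π·124) = 1.048×10^-4 m·K/W
  R'_aerogel blanket = ln(0.0671/0.0306)/(2πk) = 0.7852/(2π·0.0139) = 8.990 m·K/W
  R'_conv,out = 1/(2πr h) = 1/(2π·0.0671·18.2) = 0.1303 m·K/W
ΣR = 9.121 m·K/W
ΔT = Q'·ΣR = 1.53 × 9.121 = 13.96 K
Heat flows inward, so T_out = T_in + ΔT = 8.17 + 13.96 = 22.1 °C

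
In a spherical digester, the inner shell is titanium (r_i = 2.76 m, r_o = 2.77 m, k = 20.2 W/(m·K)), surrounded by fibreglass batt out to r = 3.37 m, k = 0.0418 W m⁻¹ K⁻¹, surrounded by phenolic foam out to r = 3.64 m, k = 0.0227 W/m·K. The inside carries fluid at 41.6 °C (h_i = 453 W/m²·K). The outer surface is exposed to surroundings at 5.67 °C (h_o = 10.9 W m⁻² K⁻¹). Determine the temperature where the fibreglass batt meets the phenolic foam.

T = 19.6 °C

Resistance network (inner→outer):
  R_conv,in = 1/(4πr²h) = 1/(4π·2.76²·453) = 2.306×10^-5 K/W
  R_titanium = (1/2.76 − 1/2.77)/(4πk) = 0.001308/(4π·20.2) = 5.153×10^-6 K/W
  R_fibreglass batt = (1/2.77 − 1/3.37)/(4πk) = 0.06427/(4π·0.0418) = 0.1224 K/W
  R_phenolic foam = (1/3.37 − 1/3.64)/(4πk) = 0.02201/(4π·0.0227) = 0.07716 K/W
  R_conv,out = 1/(4πr²h) = 1/(4π·3.64²·10.9) = 5.510×10^-4 K/W
ΣR = 2.306×10^-5 + 5.153×10^-6 + 0.1224 + 0.07716 + 5.510×10^-4 = 0.2001 K/W
Q = ΔT/ΣR = (41.6 °C − 5.67 °C)/0.2001 = 179.6 W
From the inner boundary to the fibreglass batt/phenolic foam interface, ΣR_partial = 0.1224 K/W.
T_interface = T_in − Q·ΣR_partial = 41.6 °C − (179.6)(0.1224) = 19.6 °C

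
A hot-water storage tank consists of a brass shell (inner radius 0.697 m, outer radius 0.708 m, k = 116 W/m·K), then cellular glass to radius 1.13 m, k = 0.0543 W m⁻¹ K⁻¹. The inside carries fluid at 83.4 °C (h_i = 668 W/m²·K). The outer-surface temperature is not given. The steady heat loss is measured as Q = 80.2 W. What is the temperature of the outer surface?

Sum the resistances:
  R_conv,in = 1/(4πr²h) = 1/(4π·0.697²·668) = 2.452×10^-4 K/W
  R_brass = (1/0.697 − 1/0.708)/(4πk) = 0.02229/(4π·116) = 1.529×10^-5 K/W
  R_cellular glass = (1/0.708 − 1/1.13)/(4πk) = 0.5275/(4π·0.0543) = 0.7730 K/W
ΣR = 0.7733 K/W
ΔT = Q·ΣR = 80.2 × 0.7733 = 62.02 K
Heat flows outward, so T_out = T_in − ΔT = 83.4 − 62.02 = 21.4 °C

T_out = 21.4 °C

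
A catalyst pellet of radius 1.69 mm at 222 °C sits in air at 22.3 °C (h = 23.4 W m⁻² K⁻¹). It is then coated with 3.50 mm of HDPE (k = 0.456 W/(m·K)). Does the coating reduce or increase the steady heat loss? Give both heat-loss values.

Critical radius for a sphere: r_cr = 2k/h = 0.0390 m = 3.90 cm.
Outer radius after coating: r₂ = 0.00169 + 0.00350 = 0.00519 m.
Since r₁ < r_cr and r₂ ≤ r_cr, the coating moves toward the maximum at r_cr — heat loss rises.
Bare: R = 1/(4πr₁²h) = 1191 K/W; Q = 199.7/1191 = 0.168 W.
Coated: R = R_cond + R_conv = 195.9 K/W; Q = 199.7/195.9 = 1.02 W.

increases: 0.168 → 1.02 W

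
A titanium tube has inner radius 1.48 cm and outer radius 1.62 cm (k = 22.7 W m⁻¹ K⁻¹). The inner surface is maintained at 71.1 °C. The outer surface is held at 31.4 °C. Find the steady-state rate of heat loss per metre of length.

Q' = 2πk·ΔT/ln(r₂/r₁) = 2π × 22.7 × 39.7 / ln(0.0162/0.0148) = 62600 W/m

Q' = 62600 W/m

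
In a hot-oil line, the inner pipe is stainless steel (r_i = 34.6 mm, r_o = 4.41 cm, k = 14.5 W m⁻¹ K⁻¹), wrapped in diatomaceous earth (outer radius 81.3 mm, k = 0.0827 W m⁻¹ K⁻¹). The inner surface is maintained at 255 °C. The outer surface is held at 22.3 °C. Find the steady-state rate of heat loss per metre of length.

Series thermal resistances, inner to outer:
  R'_stainless steel = ln(0.0441/0.0346)/(2πk) = 0.2426/(2π·14.5) = 0.002663 m·K/W
  R'_diatomaceous earth = ln(0.0813/0.0441)/(2πk) = 0.6117/(2π·0.0827) = 1.177 m·K/W
ΣR = 0.002663 + 1.177 = 1.180 m·K/W
Q' = ΔT/ΣR = (255 °C − 22.3 °C)/1.180 = 197 W/m

Q' = 197 W/m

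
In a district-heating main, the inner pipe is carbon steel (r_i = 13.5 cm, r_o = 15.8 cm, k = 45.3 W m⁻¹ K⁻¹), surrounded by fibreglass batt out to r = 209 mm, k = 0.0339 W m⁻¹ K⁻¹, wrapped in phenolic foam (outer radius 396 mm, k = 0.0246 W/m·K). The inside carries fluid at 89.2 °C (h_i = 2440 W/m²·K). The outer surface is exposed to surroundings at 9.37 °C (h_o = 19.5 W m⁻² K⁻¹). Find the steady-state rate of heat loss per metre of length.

Q' = 14.6 W/m

Treat each layer as a resistance in series:
  R'_conv,in = 1/(2πr h) = 1/(2π·0.135·2440) = 4.832×10^-4 m·K/W
  R'_carbon steel = ln(0.158/0.135)/(2πk) = 0.1573/(2π·45.3) = 5.527×10^-4 m·K/W
  R'_fibreglass batt = ln(0.209/0.158)/(2πk) = 0.2797/(2π·0.0339) = 1.313 m·K/W
  R'_phenolic foam = ln(0.396/0.209)/(2πk) = 0.6391/(2π·0.0246) = 4.135 m·K/W
  R'_conv,out = 1/(2πr h) = 1/(2π·0.396·19.5) = 0.02061 m·K/W
ΣR = 4.832×10^-4 + 5.527×10^-4 + 1.313 + 4.135 + 0.02061 = 5.470 m·K/W
Q' = ΔT/ΣR = (89.2 °C − 9.37 °C)/5.470 = 14.6 W/m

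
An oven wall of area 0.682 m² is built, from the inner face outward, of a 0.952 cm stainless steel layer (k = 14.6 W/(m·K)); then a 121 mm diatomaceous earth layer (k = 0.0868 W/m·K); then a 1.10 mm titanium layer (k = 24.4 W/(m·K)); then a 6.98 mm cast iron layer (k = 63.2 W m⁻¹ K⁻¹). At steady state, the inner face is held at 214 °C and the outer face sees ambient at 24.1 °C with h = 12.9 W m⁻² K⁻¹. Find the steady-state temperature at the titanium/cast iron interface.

Series thermal resistances, inner to outer:
  R_stainless steel = L/(kA) = 0.00952/(14.6·0.682) = 9.561×10^-4 K/W
  R_diatomaceous earth = L/(kA) = 0.121/(0.0868·0.682) = 2.044 K/W
  R_titanium = L/(kA) = 0.00110/(24.4·0.682) = 6.610×10^-5 K/W
  R_cast iron = L/(kA) = 0.00698/(63.2·0.682) = 1.619×10^-4 K/W
  R_conv,out = 1/(hA) = 1/(12.9·0.682) = 0.1137 K/W
ΣR = 9.561×10^-4 + 2.044 + 6.610×10^-5 + 1.619×10^-4 + 0.1137 = 2.159 K/W
Q = ΔT/ΣR = (214 °C − 24.1 °C)/2.159 = 87.96 W
From the inner boundary to the titanium/cast iron interface, ΣR_partial = 2.045 K/W.
T_interface = T_in − Q·ΣR_partial = 214 °C − (87.96)(2.045) = 34.1 °C

T = 34.1 °C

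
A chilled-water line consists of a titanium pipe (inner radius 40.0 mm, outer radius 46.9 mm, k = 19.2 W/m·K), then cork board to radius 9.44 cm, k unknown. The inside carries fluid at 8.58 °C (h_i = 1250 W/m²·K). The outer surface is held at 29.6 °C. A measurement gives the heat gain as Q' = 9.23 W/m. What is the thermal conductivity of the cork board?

ΣR = ΔT/Q' = |8.58 − 29.6|/9.23 = 2.277 m·K/W
Known resistances:
  R'_conv,in = 1/(2πr h) = 1/(2π·0.0400·1250) = 0.003183 m·K/W
  R'_titanium = ln(0.0469/0.0400)/(2πk) = 0.1591/(2π·19.2) = 0.001319 m·K/W
R_cork board = ΣR − ΣR_known = 2.277 − 0.004502 = 2.272 m·K/W
ln(r₂/r₁)/(2πk) = 2.272 ⇒ k = 0.6995/(2π·2.272) = 0.0490 W/m·K

k = 0.0490 W/m·K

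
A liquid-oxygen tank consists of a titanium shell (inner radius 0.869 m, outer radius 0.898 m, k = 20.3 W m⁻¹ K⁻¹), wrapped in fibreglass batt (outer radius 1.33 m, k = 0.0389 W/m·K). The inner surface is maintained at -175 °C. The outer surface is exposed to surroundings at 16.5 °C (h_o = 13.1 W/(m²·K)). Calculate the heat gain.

Q = 258 W

Treat each layer as a resistance in series:
  R_titanium = (1/0.869 − 1/0.898)/(4πk) = 0.03716/(4π·20.3) = 1.457×10^-4 K/W
  R_fibreglass batt = (1/0.898 − 1/1.33)/(4πk) = 0.3617/(4π·0.0389) = 0.7399 K/W
  R_conv,out = 1/(4πr²h) = 1/(4π·1.33²·13.1) = 0.003434 K/W
ΣR = 1.457×10^-4 + 0.7399 + 0.003434 = 0.7435 K/W
Q = ΔT/ΣR = (-175 °C − 16.5 °C)/0.7435 = -258 W
(Negative Q ⇒ heat flows inward; heat gain = 258 W.)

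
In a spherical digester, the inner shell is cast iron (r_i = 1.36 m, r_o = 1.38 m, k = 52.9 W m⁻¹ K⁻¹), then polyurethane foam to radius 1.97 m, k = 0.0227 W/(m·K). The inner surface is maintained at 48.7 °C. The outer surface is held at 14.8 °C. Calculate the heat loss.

Q = 44.6 W

Treat each layer as a resistance in series:
  R_cast iron = (1/1.36 − 1/1.38)/(4πk) = 0.01066/(4π·52.9) = 1.603×10^-5 K/W
  R_polyurethane foam = (1/1.38 − 1/1.97)/(4πk) = 0.2170/(4π·0.0227) = 0.7608 K/W
ΣR = 1.603×10^-5 + 0.7608 = 0.7608 K/W
Q = ΔT/ΣR = (48.7 °C − 14.8 °C)/0.7608 = 44.6 W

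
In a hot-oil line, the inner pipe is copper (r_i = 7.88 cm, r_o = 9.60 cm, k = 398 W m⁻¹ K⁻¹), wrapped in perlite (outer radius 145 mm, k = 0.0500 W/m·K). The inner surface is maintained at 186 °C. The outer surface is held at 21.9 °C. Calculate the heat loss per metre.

Q' = 125 W/m

Series thermal resistances, inner to outer:
  R'_copper = ln(0.0960/0.0788)/(2πk) = 0.1974/(2π·398) = 7.895×10^-5 m·K/W
  R'_perlite = ln(0.145/0.0960)/(2πk) = 0.4124/(2π·0.0500) = 1.313 m·K/W
ΣR = 7.895×10^-5 + 1.313 = 1.313 m·K/W
Q' = ΔT/ΣR = (186 °C − 21.9 °C)/1.313 = 125 W/m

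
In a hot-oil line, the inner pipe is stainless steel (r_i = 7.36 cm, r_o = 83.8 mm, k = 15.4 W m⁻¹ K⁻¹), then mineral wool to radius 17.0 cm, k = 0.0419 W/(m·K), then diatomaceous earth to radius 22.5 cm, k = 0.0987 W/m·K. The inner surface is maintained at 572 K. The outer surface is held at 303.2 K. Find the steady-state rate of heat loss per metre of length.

Q' = 85.6 W/m

Resistance network (inner→outer):
  R'_stainless steel = ln(0.0838/0.0736)/(2πk) = 0.1298/(2π·15.4) = 0.001341 m·K/W
  R'_mineral wool = ln(0.170/0.0838)/(2πk) = 0.7074/(2π·0.0419) = 2.687 m·K/W
  R'_diatomaceous earth = ln(0.225/0.170)/(2πk) = 0.2803/(2π·0.0987) = 0.4520 m·K/W
ΣR = 0.001341 + 2.687 + 0.4520 = 3.140 m·K/W
Q' = ΔT/ΣR = (572 K − 303.2 K)/3.140 = 85.6 W/m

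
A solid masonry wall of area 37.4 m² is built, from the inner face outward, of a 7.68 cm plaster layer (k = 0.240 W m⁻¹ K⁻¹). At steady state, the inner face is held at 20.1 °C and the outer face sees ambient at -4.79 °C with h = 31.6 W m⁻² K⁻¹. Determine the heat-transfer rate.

Resistance network (inner→outer):
  R_plaster = L/(kA) = 0.0768/(0.240·37.4) = 0.008556 K/W
  R_conv,out = 1/(hA) = 1/(31.6·37.4) = 8.461×10^-4 K/W
ΣR = 0.008556 + 8.461×10^-4 = 0.009402 K/W
Q = ΔT/ΣR = (20.1 °C − -4.79 °C)/0.009402 = 2650 W

Q = 2.65 kW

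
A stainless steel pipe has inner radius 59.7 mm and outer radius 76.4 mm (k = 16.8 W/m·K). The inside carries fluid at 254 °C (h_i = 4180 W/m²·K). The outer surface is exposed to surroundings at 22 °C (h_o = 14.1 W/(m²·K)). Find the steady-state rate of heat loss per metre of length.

Q' = 1540 W/m

Treat each layer as a resistance in series:
  R'_conv,in = 1/(2πr h) = 1/(2π·0.0597·4180) = 6.378×10^-4 m·K/W
  R'_stainless steel = ln(0.0764/0.0597)/(2πk) = 0.2467/(2π·16.8) = 0.002337 m·K/W
  R'_conv,out = 1/(2πr h) = 1/(2π·0.0764·14.1) = 0.1477 m·K/W
ΣR = 6.378×10^-4 + 0.002337 + 0.1477 = 0.1507 m·K/W
Q' = ΔT/ΣR = (254 °C − 22 °C)/0.1507 = 1540 W/m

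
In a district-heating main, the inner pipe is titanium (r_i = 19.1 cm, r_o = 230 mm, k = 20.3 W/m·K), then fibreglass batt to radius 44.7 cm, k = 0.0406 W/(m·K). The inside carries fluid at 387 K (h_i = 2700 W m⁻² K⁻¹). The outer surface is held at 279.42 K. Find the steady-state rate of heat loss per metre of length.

Resistance network (inner→outer):
  R'_conv,in = 1/(2πr h) = 1/(2π·0.191·2700) = 3.086×10^-4 m·K/W
  R'_titanium = ln(0.230/0.191)/(2πk) = 0.1858/(2π·20.3) = 0.001457 m·K/W
  R'_fibreglass batt = ln(0.447/0.230)/(2πk) = 0.6645/(2π·0.0406) = 2.605 m·K/W
ΣR = 3.086×10^-4 + 0.001457 + 2.605 = 2.607 m·K/W
Q' = ΔT/ΣR = (387 K − 279.42 K)/2.607 = 41.3 W/m

Q' = 41.3 W/m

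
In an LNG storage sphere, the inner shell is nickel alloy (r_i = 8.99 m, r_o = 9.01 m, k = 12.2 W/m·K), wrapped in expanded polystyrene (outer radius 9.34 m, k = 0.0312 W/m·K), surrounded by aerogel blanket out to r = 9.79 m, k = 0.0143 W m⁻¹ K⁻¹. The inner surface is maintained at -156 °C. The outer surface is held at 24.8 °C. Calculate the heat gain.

Series thermal resistances, inner to outer:
  R_nickel alloy = (1/8.99 − 1/9.01)/(4πk) = 2.469×10^-4/(4π·12.2) = 1.611×10^-6 K/W
  R_expanded polystyrene = (1/9.01 − 1/9.34)/(4πk) = 0.003921/(4π·0.0312) = 0.01000 K/W
  R_aerogel blanket = (1/9.34 − 1/9.79)/(4πk) = 0.004921/(4π·0.0143) = 0.02739 K/W
ΣR = 1.611×10^-6 + 0.01000 + 0.02739 = 0.03739 K/W
Q = ΔT/ΣR = (-156 °C − 24.8 °C)/0.03739 = -4840 W
(Negative Q ⇒ heat flows inward; heat gain = 4840 W.)

Q = 4840 W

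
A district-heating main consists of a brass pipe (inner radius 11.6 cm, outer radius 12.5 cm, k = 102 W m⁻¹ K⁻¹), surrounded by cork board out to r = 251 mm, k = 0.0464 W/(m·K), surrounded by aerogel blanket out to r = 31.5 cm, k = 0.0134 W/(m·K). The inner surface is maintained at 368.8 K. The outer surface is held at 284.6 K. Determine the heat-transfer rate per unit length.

Treat each layer as a resistance in series:
  R'_brass = ln(0.125/0.116)/(2πk) = 0.07472/(2π·102) = 1.166×10^-4 m·K/W
  R'_cork board = ln(0.251/0.125)/(2πk) = 0.6971/(2π·0.0464) = 2.391 m·K/W
  R'_aerogel blanket = ln(0.315/0.251)/(2πk) = 0.2271/(2π·0.0134) = 2.698 m·K/W
ΣR = 1.166×10^-4 + 2.391 + 2.698 = 5.089 m·K/W
Q' = ΔT/ΣR = (368.8 K − 284.6 K)/5.089 = 16.5 W/m

Q' = 16.5 W/m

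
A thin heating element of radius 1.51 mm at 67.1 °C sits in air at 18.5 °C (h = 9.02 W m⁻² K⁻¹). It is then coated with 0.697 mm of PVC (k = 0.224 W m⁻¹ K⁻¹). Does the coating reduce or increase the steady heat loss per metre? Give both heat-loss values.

Critical radius for a cylinder: r_cr = k/h = 0.0248 m = 2.48 cm.
Outer radius after coating: r₂ = 0.00151 + 6.97×10^-4 = 0.002207 m.
Since r₁ < r_cr and r₂ ≤ r_cr, the coating moves toward the maximum at r_cr — heat loss rises.
Bare: R = 1/(2πr₁h) = 11.69 m·K/W; Q = 48.6/11.69 = 4.16 W/m.
Coated: R = R_cond + R_conv = 8.265 m·K/W; Q = 48.6/8.265 = 5.88 W/m.

increases: 4.16 → 5.88 W/m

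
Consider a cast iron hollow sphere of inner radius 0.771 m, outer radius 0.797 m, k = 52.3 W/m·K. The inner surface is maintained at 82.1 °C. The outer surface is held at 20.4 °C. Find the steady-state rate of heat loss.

Q = 4πk·ΔT/(1/r₁ − 1/r₂) = 4π × 52.3 × 61.7 / (1/0.771 − 1/0.797) = 9.58×10^5 W

Q = 9.58×10^5 W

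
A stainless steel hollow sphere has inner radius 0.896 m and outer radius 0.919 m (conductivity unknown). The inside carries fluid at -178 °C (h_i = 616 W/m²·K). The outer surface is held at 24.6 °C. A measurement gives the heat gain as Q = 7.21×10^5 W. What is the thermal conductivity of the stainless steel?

k = 18.5 W/m·K

ΣR = ΔT/Q = |-178 − 24.6|/7.21×10^5 = 2.810×10^-4 K/W
Known resistances:
  R_conv,in = 1/(4πr²h) = 1/(4π·0.896²·616) = 1.609×10^-4 K/W
R_stainless steel = ΣR − ΣR_known = 2.810×10^-4 − 1.609×10^-4 = 1.201×10^-4 K/W
(1/r₁−1/r₂)/(4πk) = 1.201×10^-4 ⇒ k = 0.02793/(4π·1.201×10^-4) = 18.5 W/m·K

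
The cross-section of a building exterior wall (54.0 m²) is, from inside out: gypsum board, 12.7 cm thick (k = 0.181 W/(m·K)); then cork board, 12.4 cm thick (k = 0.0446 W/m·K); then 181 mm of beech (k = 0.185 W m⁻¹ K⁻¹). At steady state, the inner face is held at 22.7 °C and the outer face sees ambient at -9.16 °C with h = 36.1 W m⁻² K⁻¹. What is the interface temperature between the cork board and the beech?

Series thermal resistances, inner to outer:
  R_gypsum board = L/(kA) = 0.127/(0.181·54.0) = 0.01299 K/W
  R_cork board = L/(kA) = 0.124/(0.0446·54.0) = 0.05149 K/W
  R_beech = L/(kA) = 0.181/(0.185·54.0) = 0.01812 K/W
  R_conv,out = 1/(hA) = 1/(36.1·54.0) = 5.130×10^-4 K/W
ΣR = 0.01299 + 0.05149 + 0.01812 + 5.130×10^-4 = 0.08311 K/W
Q = ΔT/ΣR = (22.7 °C − -9.16 °C)/0.08311 = 383.3 W
From the inner boundary to the cork board/beech interface, ΣR_partial = 0.06448 K/W.
T_interface = T_in − Q·ΣR_partial = 22.7 °C − (383.3)(0.06448) = -2.02 °C

T = -2.02 °C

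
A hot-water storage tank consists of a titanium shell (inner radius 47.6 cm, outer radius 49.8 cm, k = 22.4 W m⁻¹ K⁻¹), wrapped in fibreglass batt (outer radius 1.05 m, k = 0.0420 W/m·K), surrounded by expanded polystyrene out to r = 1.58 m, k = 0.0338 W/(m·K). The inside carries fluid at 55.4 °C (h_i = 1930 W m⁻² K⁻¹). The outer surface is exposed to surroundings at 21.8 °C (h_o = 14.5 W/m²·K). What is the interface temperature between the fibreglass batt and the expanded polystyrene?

Treat each layer as a resistance in series:
  R_conv,in = 1/(4πr²h) = 1/(4π·0.476²·1930) = 1.820×10^-4 K/W
  R_titanium = (1/0.476 − 1/0.498)/(4πk) = 0.09281/(4π·22.4) = 3.297×10^-4 K/W
  R_fibreglass batt = (1/0.498 − 1/1.05)/(4πk) = 1.056/(4π·0.0420) = 2.000 K/W
  R_expanded polystyrene = (1/1.05 − 1/1.58)/(4πk) = 0.3195/(4π·0.0338) = 0.7521 K/W
  R_conv,out = 1/(4πr²h) = 1/(4π·1.58²·14.5) = 0.002198 K/W
ΣR = 1.820×10^-4 + 3.297×10^-4 + 2.000 + 0.7521 + 0.002198 = 2.755 K/W
Q = ΔT/ΣR = (55.4 °C − 21.8 °C)/2.755 = 12.20 W
From the inner boundary to the fibreglass batt/expanded polystyrene interface, ΣR_partial = 2.001 K/W.
T_interface = T_in − Q·ΣR_partial = 55.4 °C − (12.20)(2.001) = 31.0 °C

T = 31.0 °C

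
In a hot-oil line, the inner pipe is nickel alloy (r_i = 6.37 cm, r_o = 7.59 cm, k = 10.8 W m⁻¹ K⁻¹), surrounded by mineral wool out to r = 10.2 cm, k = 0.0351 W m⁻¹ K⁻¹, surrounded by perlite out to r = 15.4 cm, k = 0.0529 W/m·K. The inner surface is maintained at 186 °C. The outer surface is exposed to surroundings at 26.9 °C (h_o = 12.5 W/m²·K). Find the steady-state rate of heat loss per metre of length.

Q' = 59.7 W/m

Resistance network (inner→outer):
  R'_nickel alloy = ln(0.0759/0.0637)/(2πk) = 0.1752/(2π·10.8) = 0.002582 m·K/W
  R'_mineral wool = ln(0.102/0.0759)/(2πk) = 0.2956/(2π·0.0351) = 1.340 m·K/W
  R'_perlite = ln(0.154/0.102)/(2πk) = 0.4120/(2π·0.0529) = 1.239 m·K/W
  R'_conv,out = 1/(2πr h) = 1/(2π·0.154·12.5) = 0.08268 m·K/W
ΣR = 0.002582 + 1.340 + 1.239 + 0.08268 = 2.664 m·K/W
Q' = ΔT/ΣR = (186 °C − 26.9 °C)/2.664 = 59.7 W/m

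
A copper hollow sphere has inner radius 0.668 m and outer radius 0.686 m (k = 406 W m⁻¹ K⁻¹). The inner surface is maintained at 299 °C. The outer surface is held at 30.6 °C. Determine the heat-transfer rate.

Q = 4πk·ΔT/(1/r₁ − 1/r₂) = 4π × 406 × 268.4 / (1/0.668 − 1/0.686) = 3.49×10^7 W

Q = 34900 kW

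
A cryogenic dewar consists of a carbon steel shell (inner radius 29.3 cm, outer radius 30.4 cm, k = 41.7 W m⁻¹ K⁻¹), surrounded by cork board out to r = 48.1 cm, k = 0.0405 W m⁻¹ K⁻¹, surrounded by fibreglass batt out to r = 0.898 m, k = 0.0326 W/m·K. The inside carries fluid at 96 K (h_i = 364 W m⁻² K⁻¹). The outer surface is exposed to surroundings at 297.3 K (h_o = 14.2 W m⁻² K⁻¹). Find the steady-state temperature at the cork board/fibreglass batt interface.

T = 197.0 K

Treat each layer as a resistance in series:
  R_conv,in = 1/(4πr²h) = 1/(4π·0.293²·364) = 0.002547 K/W
  R_carbon steel = (1/0.293 − 1/0.304)/(4πk) = 0.1235/(4π·41.7) = 2.357×10^-4 K/W
  R_cork board = (1/0.304 − 1/0.481)/(4πk) = 1.210/(4π·0.0405) = 2.378 K/W
  R_fibreglass batt = (1/0.481 − 1/0.898)/(4πk) = 0.9654/(4π·0.0326) = 2.357 K/W
  R_conv,out = 1/(4πr²h) = 1/(4π·0.898²·14.2) = 0.006949 K/W
ΣR = 0.002547 + 2.357×10^-4 + 2.378 + 2.357 + 0.006949 = 4.745 K/W
Q = ΔT/ΣR = (96 K − 297.3 K)/4.745 = -42.42 W
From the inner boundary to the cork board/fibreglass batt interface, ΣR_partial = 2.381 K/W.
T_interface = T_in − Q·ΣR_partial = 96 K − (-42.42)(2.381) = 197.0 K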